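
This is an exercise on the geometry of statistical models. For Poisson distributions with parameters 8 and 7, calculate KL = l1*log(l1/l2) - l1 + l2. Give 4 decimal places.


KL divergence for Poisson:
KL = l1*log(l1/l2) - l1 + l2.
l1 = 8, l2 = 7.
log(8/7) = 0.133531.
l1*log(l1/l2) = 8 * 0.133531 = 1.068251.
KL = 1.068251 - 8 + 7 = 0.0683

0.0683


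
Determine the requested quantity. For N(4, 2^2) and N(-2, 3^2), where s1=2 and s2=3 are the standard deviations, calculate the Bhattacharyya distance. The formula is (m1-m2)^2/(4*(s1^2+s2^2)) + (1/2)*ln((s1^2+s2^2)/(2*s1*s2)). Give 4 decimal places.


Bhattacharyya distance between two Gaussians:
DB = (m1-m2)^2/(4*(s1^2+s2^2)) + (1/2)*ln((s1^2+s2^2)/(2*s1*s2)).
(m1-m2)^2 = (6)^2 = 36.
s1^2+s2^2 = 4 + 9 = 13.
term1 = 36/52 = 0.692308.
term2 = 0.5*ln(13/12.0) = 0.040021.
DB = 0.692308 + 0.040021 = 0.7323

0.7323


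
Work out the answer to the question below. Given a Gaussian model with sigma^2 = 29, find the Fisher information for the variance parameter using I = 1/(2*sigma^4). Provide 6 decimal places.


Fisher information for variance: I(sigma^2) = 1/(2*sigma^4).
sigma^2 = 29, so sigma^4 = 841.
I = 1/(2*841) = 1/1682 = 0.000595

0.000595


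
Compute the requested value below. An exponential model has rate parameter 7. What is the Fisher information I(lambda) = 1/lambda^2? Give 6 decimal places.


Fisher information for exponential: I(lambda) = 1/lambda^2.
lambda = 7, lambda^2 = 49.
I = 1/49 = 0.020408

0.020408


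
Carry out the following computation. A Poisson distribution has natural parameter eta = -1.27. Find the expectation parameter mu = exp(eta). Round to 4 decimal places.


Expectation parameter for Poisson exponential family:
mu = exp(eta).
eta = -1.27.
mu = exp(-1.27) = 0.2808

0.2808


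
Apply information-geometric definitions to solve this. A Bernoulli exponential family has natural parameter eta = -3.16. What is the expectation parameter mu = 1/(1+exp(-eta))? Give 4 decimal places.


Dual coordinate (expectation parameter) for Bernoulli:
mu = 1/(1+exp(-eta)).
eta = -3.16.
exp(-eta) = exp(3.16) = 23.570596.
mu = 1/(1+23.570596) = 0.0407

0.0407


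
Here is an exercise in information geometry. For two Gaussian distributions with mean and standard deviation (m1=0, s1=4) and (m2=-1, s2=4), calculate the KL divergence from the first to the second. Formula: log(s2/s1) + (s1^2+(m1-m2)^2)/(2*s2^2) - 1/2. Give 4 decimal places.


KL divergence between normal distributions:
KL = log(s2/s1) + (s1^2 + (m1-m2)^2)/(2*s2^2) - 1/2.
log(4/4) = 0.0.
(4^2 + (0--1)^2)/(2*4^2) = (16 + 1)/32 = 0.53125.
KL = 0.0 + 0.53125 - 0.5 = 0.0313

0.0313


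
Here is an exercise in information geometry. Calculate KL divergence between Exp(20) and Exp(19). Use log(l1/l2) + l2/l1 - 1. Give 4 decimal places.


KL divergence for exponential family:
KL = log(l1/l2) + l2/l1 - 1.
log(20/19) = 0.051293.
19/20 = 0.95.
KL = 0.051293 + 0.95 - 1 = 0.0013

0.0013


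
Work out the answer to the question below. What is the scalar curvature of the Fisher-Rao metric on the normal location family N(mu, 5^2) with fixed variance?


This family has a single free parameter, so its statistical manifold
is 1-dimensional. The Riemann curvature tensor of any 1-dimensional
Riemannian manifold vanishes identically, so R = 0.

0


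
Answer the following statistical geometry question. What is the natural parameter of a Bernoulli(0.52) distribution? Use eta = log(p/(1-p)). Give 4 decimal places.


Natural parameter for Bernoulli: eta = log(p/(1-p)).
p = 0.52, 1-p = 0.48.
p/(1-p) = 1.083333.
eta = log(1.083333) = 0.0800

0.0800


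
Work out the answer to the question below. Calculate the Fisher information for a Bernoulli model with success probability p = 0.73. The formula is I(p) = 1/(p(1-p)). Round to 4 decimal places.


For Bernoulli(p), Fisher information is I(p) = 1/(p*(1-p)).
p = 0.73, 1-p = 0.27.
p*(1-p) = 0.1971.
I(p) = 1/0.1971 = 5.0736

5.0736


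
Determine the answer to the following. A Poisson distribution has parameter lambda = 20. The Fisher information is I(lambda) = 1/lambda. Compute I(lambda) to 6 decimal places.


Fisher information for Poisson: I(lambda) = 1/lambda.
lambda = 20.
I(lambda) = 1/20 = 0.050000

0.050000


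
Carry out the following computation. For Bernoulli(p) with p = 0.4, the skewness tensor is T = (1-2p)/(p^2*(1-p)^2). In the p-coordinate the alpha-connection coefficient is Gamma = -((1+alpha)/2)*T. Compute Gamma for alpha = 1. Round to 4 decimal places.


Skewness (Amari-Chentsov) tensor: T = (1-2p)/(p^2*(1-p)^2).
p = 0.4, 1-2p = 0.2, p^2 = 0.16, (1-p)^2 = 0.36.
T = 0.2/(0.16 * 0.36) = 3.472222.
In the p-coordinate, Gamma^(alpha) = Gamma^(0) - (alpha/2)*T with Gamma^(0) = (1/2)*g'(p) = -T/2,
so Gamma^(alpha) = -((1+alpha)/2)*T.
alpha = 1, -(1+alpha)/2 = -1.0.
Gamma = -1.0 * 3.472222 = -3.4722

-3.4722


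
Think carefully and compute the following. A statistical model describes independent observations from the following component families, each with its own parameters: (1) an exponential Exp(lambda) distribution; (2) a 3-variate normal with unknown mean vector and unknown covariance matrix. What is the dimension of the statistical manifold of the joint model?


The dimension of a statistical manifold equals the number of free
(independent) real parameters of the model. For a product of independent
blocks the parameter counts add.
- exponential (lambda): 1.
- 3-variate normal: 3 (mean) + 3*4/2 = 6 (symmetric covariance) = 9.
Total = 1 + 9 = 10.
Dimension = 10

10


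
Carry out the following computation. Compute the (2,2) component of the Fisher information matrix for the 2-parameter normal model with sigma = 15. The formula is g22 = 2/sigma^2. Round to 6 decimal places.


For the 2-parameter normal family, the Fisher metric has:
  g11 = 1/sigma^2, g22 = 2/sigma^2.
sigma = 15, sigma^2 = 225.
g22 = 0.008889

0.008889


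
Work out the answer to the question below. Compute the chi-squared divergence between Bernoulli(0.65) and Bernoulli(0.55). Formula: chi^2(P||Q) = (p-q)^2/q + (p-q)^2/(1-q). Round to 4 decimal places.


Chi-squared divergence between Bernoulli distributions:
chi^2 = (p-q)^2/q + (p-q)^2/(1-q).
p = 0.65, q = 0.55, p-q = 0.1.
(p-q)^2 = 0.01.
term1 = 0.01/0.55 = 0.018182.
term2 = 0.01/0.45 = 0.022222.
chi^2 = 0.018182 + 0.022222 = 0.0404

0.0404


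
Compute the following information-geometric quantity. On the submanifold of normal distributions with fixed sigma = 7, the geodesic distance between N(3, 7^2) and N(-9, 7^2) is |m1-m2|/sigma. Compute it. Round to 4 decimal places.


On the fixed-variance normal subfamily, geodesic distance = |m1-m2|/sigma.
|3 - -9| = 12.
sigma = 7.
d = 12/7 = 1.7143

1.7143


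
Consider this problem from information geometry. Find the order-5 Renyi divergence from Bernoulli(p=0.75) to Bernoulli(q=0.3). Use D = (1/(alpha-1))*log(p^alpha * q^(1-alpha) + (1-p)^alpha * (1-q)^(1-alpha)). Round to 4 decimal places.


Renyi divergence of order alpha between Bernoulli distributions:
D = (1/(alpha-1))*log(p^alpha * q^(1-alpha) + (1-p)^alpha * (1-q)^(1-alpha)).
alpha = 5, p = 0.75, q = 0.3.
p^alpha * q^(1-alpha) = 0.75^5 * 0.3^-4 = 29.296875.
(1-p)^alpha * (1-q)^(1-alpha) = 0.25^5 * 0.7^-4 = 0.004067.
sum = 29.296875 + 0.004067 = 29.300942.
D = (1/4)*log(29.300942) = 0.8444

0.8444


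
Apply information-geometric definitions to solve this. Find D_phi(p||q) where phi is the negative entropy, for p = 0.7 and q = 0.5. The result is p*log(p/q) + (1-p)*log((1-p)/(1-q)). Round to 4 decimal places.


Bregman divergence with negative entropy generator:
D = p*log(p/q) + (1-p)*log((1-p)/(1-q)).
p = 0.7, q = 0.5.
p*log(p/q) = 0.7*log(0.7/0.5) = 0.235531.
(1-p)*log((1-p)/(1-q)) = 0.3*log(0.3/0.5) = -0.153248.
D = 0.235531 + -0.153248 = 0.0823

0.0823


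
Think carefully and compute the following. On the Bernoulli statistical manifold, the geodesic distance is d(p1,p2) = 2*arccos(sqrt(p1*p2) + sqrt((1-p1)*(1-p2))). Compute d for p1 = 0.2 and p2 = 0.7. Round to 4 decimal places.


Geodesic distance on Bernoulli manifold:
d(p1,p2) = 2*arccos(sqrt(p1*p2) + sqrt((1-p1)*(1-p2))).
sqrt(p1*p2) = sqrt(0.2*0.7) = 0.374166.
sqrt((1-p1)*(1-p2)) = sqrt(0.8*0.3) = 0.489898.
arg = 0.374166 + 0.489898 = 0.864064.
d = 2*arccos(0.864064) = 1.0550

1.0550


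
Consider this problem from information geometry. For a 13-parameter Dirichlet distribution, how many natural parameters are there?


Exponential family dimension calculation:
Dirichlet with 13 components has 13 natural parameters.

13


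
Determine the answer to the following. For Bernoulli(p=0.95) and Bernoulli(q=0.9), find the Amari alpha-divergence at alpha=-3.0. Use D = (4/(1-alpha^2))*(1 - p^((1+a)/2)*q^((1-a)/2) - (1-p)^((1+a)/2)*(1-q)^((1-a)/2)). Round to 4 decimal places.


Amari alpha-divergence:
D = (4/(1-alpha^2))*(1 - p^((1+a)/2)*q^((1-a)/2) - (1-p)^((1+a)/2)*(1-q)^((1-a)/2)).
alpha = -3.0, p = 0.95, q = 0.9.
e1 = (1+alpha)/2 = -1.0, e2 = (1-alpha)/2 = 2.0.
t1 = p^e1 * q^e2 = 0.95^-1.0 * 0.9^2.0 = 0.852632.
t2 = (1-p)^e1 * (1-q)^e2 = 0.05^-1.0 * 0.1^2.0 = 0.2.
4/(1-alpha^2) = -0.5.
D = -0.5*(1 - 0.852632 - 0.2) = 0.0263

0.0263


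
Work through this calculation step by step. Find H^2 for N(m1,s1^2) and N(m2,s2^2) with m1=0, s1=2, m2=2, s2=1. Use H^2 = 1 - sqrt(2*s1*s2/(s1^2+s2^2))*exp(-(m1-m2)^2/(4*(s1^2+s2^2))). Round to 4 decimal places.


Squared Hellinger distance for Gaussians:
H^2 = 1 - sqrt(2*s1*s2/(s1^2+s2^2)) * exp(-(m1-m2)^2/(4*(s1^2+s2^2))).
s1^2 = 4, s2^2 = 1, s1^2+s2^2 = 5.
sqrt(2*2*1/(5)) = 0.894427.
(m1-m2)^2 = (-2)^2 = 4.
exp(-4/(4*5)) = exp(-0.2) = 0.818731.
H^2 = 1 - 0.894427*0.818731 = 0.2677

0.2677


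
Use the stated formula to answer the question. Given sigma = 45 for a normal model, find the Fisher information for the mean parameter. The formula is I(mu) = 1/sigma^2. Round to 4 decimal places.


The Fisher information for the mean of a normal distribution is I(mu) = 1/sigma^2.
sigma = 45, so sigma^2 = 2025.
I(mu) = 1/2025 = 0.0005

0.0005


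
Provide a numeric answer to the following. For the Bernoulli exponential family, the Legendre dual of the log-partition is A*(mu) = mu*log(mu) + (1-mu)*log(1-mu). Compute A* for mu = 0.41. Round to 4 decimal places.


Legendre transform for Bernoulli:
A*(mu) = mu*log(mu) + (1-mu)*log(1-mu).
mu = 0.41, 1-mu = 0.59.
mu*log(mu) = 0.41*log(0.41) = -0.365555.
(1-mu)*log(1-mu) = 0.59*log(0.59) = -0.311303.
A* = -0.365555 + -0.311303 = -0.6769

-0.6769


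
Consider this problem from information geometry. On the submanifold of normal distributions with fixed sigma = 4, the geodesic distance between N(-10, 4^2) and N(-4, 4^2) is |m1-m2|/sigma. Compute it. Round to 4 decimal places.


On the fixed-variance normal subfamily, geodesic distance = |m1-m2|/sigma.
|-10 - -4| = 6.
sigma = 4.
d = 6/4 = 1.5000

1.5000


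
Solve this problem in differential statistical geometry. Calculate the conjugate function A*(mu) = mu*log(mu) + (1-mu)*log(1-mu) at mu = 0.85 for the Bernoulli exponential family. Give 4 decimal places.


Legendre transform for Bernoulli:
A*(mu) = mu*log(mu) + (1-mu)*log(1-mu).
mu = 0.85, 1-mu = 0.15.
mu*log(mu) = 0.85*log(0.85) = -0.138141.
(1-mu)*log(1-mu) = 0.15*log(0.15) = -0.284568.
A* = -0.138141 + -0.284568 = -0.4227

-0.4227


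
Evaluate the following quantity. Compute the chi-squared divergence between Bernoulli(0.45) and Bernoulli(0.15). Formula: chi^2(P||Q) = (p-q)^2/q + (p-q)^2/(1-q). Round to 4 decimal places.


Chi-squared divergence between Bernoulli distributions:
chi^2 = (p-q)^2/q + (p-q)^2/(1-q).
p = 0.45, q = 0.15, p-q = 0.3.
(p-q)^2 = 0.09.
term1 = 0.09/0.15 = 0.6.
term2 = 0.09/0.85 = 0.105882.
chi^2 = 0.6 + 0.105882 = 0.7059

0.7059


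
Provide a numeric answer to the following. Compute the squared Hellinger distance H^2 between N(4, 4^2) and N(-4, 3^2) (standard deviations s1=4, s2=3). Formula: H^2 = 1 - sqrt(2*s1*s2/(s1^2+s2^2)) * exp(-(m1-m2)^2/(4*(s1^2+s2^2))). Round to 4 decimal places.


Squared Hellinger distance for Gaussians:
H^2 = 1 - sqrt(2*s1*s2/(s1^2+s2^2)) * exp(-(m1-m2)^2/(4*(s1^2+s2^2))).
s1^2 = 16, s2^2 = 9, s1^2+s2^2 = 25.
sqrt(2*4*3/(25)) = 0.979796.
(m1-m2)^2 = (8)^2 = 64.
exp(-64/(4*25)) = exp(-0.64) = 0.527292.
H^2 = 1 - 0.979796*0.527292 = 0.4834

0.4834


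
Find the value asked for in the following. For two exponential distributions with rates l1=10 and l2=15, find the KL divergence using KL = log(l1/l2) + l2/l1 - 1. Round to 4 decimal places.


KL divergence for exponential family:
KL = log(l1/l2) + l2/l1 - 1.
log(10/15) = -0.405465.
15/10 = 1.5.
KL = -0.405465 + 1.5 - 1 = 0.0945

0.0945


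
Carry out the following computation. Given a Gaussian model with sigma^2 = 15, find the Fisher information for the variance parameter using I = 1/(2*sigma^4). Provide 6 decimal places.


Fisher information for variance: I(sigma^2) = 1/(2*sigma^4).
sigma^2 = 15, so sigma^4 = 225.
I = 1/(2*225) = 1/450 = 0.002222

0.002222


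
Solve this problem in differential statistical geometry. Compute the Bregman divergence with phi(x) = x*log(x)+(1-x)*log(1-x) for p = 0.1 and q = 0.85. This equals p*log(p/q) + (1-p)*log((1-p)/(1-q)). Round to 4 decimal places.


Bregman divergence with negative entropy generator:
D = p*log(p/q) + (1-p)*log((1-p)/(1-q)).
p = 0.1, q = 0.85.
p*log(p/q) = 0.1*log(0.1/0.85) = -0.214007.
(1-p)*log((1-p)/(1-q)) = 0.9*log(0.9/0.15) = 1.612584.
D = -0.214007 + 1.612584 = 1.3986

1.3986


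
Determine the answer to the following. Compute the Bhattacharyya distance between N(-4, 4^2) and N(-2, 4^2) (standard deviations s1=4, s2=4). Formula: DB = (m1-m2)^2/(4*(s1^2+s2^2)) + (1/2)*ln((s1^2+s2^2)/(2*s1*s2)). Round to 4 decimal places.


Bhattacharyya distance between two Gaussians:
DB = (m1-m2)^2/(4*(s1^2+s2^2)) + (1/2)*ln((s1^2+s2^2)/(2*s1*s2)).
(m1-m2)^2 = (-2)^2 = 4.
s1^2+s2^2 = 16 + 16 = 32.
term1 = 4/128 = 0.03125.
term2 = 0.5*ln(32/32.0) = 0.0.
DB = 0.03125 + 0.0 = 0.0313

0.0313


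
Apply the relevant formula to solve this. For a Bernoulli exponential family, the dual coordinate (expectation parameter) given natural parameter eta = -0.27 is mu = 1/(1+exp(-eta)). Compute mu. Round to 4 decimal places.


Dual coordinate (expectation parameter) for Bernoulli:
mu = 1/(1+exp(-eta)).
eta = -0.27.
exp(-eta) = exp(0.27) = 1.309964.
mu = 1/(1+1.309964) = 0.4329

0.4329


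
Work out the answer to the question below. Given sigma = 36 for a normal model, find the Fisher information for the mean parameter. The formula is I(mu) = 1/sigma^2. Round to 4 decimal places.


The Fisher information for the mean of a normal distribution is I(mu) = 1/sigma^2.
sigma = 36, so sigma^2 = 1296.
I(mu) = 1/1296 = 0.0008

0.0008


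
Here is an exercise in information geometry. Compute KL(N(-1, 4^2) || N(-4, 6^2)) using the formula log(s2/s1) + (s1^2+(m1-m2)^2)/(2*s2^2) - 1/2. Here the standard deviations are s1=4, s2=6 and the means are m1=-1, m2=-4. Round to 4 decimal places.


KL divergence between normal distributions:
KL = log(s2/s1) + (s1^2 + (m1-m2)^2)/(2*s2^2) - 1/2.
log(6/4) = 0.405465.
(4^2 + (-1--4)^2)/(2*6^2) = (16 + 9)/72 = 0.347222.
KL = 0.405465 + 0.347222 - 0.5 = 0.2527

0.2527


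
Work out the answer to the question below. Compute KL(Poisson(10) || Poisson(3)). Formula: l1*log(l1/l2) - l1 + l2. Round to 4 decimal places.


KL divergence for Poisson:
KL = l1*log(l1/l2) - l1 + l2.
l1 = 10, l2 = 3.
log(10/3) = 1.203973.
l1*log(l1/l2) = 10 * 1.203973 = 12.039728.
KL = 12.039728 - 10 + 3 = 5.0397

5.0397


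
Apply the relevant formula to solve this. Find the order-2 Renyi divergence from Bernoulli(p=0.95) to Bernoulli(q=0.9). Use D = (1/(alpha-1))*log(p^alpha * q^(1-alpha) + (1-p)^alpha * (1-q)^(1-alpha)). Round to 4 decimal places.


Renyi divergence of order alpha between Bernoulli distributions:
D = (1/(alpha-1))*log(p^alpha * q^(1-alpha) + (1-p)^alpha * (1-q)^(1-alpha)).
alpha = 2, p = 0.95, q = 0.9.
p^alpha * q^(1-alpha) = 0.95^2 * 0.9^-1 = 1.002778.
(1-p)^alpha * (1-q)^(1-alpha) = 0.05^2 * 0.1^-1 = 0.025.
sum = 1.002778 + 0.025 = 1.027778.
D = (1/1)*log(1.027778) = 0.0274

0.0274


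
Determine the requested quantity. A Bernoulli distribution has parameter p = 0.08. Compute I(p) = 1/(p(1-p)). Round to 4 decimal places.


For Bernoulli(p), Fisher information is I(p) = 1/(p*(1-p)).
p = 0.08, 1-p = 0.92.
p*(1-p) = 0.0736.
I(p) = 1/0.0736 = 13.5870

13.5870


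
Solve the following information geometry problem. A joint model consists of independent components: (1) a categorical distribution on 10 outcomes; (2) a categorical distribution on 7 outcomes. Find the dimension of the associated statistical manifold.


The dimension of a statistical manifold equals the number of free
(independent) real parameters of the model. For a product of independent
blocks the parameter counts add.
- categorical on 10 outcomes (probabilities sum to 1): 10-1 = 9.
- categorical on 7 outcomes (probabilities sum to 1): 7-1 = 6.
Total = 9 + 6 = 15.
Dimension = 15

15


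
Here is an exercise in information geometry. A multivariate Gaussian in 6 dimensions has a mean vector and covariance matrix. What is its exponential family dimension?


Exponential family dimension calculation:
For 6-dim MVN: mean has 6 params, covariance has 6*7/2 = 21 unique entries.
Total dim = 6 + 21 = 27.

27


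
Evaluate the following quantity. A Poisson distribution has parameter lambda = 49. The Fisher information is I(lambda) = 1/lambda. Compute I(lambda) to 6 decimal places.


Fisher information for Poisson: I(lambda) = 1/lambda.
lambda = 49.
I(lambda) = 1/49 = 0.020408

0.020408


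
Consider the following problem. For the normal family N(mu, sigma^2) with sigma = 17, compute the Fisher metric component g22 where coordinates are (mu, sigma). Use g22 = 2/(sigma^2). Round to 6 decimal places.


For the 2-parameter normal family, the Fisher metric has:
  g11 = 1/sigma^2, g22 = 2/sigma^2.
sigma = 17, sigma^2 = 289.
g22 = 0.006920

0.006920


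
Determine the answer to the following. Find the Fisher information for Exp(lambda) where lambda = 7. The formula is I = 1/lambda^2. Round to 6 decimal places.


Fisher information for exponential: I(lambda) = 1/lambda^2.
lambda = 7, lambda^2 = 49.
I = 1/49 = 0.020408

0.020408


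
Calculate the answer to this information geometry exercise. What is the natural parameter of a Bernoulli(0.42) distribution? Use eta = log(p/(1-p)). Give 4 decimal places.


Natural parameter for Bernoulli: eta = log(p/(1-p)).
p = 0.42, 1-p = 0.58.
p/(1-p) = 0.724138.
eta = log(0.724138) = -0.3228

-0.3228


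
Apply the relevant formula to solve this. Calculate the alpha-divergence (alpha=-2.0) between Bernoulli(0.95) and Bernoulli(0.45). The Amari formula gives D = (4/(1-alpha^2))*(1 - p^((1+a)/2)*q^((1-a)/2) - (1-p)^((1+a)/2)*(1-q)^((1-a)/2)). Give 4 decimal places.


Amari alpha-divergence:
D = (4/(1-alpha^2))*(1 - p^((1+a)/2)*q^((1-a)/2) - (1-p)^((1+a)/2)*(1-q)^((1-a)/2)).
alpha = -2.0, p = 0.95, q = 0.45.
e1 = (1+alpha)/2 = -0.5, e2 = (1-alpha)/2 = 1.5.
t1 = p^e1 * q^e2 = 0.95^-0.5 * 0.45^1.5 = 0.309711.
t2 = (1-p)^e1 * (1-q)^e2 = 0.05^-0.5 * 0.55^1.5 = 1.824144.
4/(1-alpha^2) = -1.333333.
D = -1.333333*(1 - 0.309711 - 1.824144) = 1.5118

1.5118


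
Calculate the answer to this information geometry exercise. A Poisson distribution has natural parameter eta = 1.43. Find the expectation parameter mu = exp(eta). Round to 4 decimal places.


Expectation parameter for Poisson exponential family:
mu = exp(eta).
eta = 1.43.
mu = exp(1.43) = 4.1787

4.1787


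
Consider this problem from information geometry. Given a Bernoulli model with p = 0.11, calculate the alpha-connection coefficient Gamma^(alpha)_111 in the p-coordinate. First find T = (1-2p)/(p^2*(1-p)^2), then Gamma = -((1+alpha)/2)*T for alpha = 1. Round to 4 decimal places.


Skewness (Amari-Chentsov) tensor: T = (1-2p)/(p^2*(1-p)^2).
p = 0.11, 1-2p = 0.78, p^2 = 0.0121, (1-p)^2 = 0.7921.
T = 0.78/(0.0121 * 0.7921) = 81.382161.
In the p-coordinate, Gamma^(alpha) = Gamma^(0) - (alpha/2)*T with Gamma^(0) = (1/2)*g'(p) = -T/2,
so Gamma^(alpha) = -((1+alpha)/2)*T.
alpha = 1, -(1+alpha)/2 = -1.0.
Gamma = -1.0 * 81.382161 = -81.3822

-81.3822


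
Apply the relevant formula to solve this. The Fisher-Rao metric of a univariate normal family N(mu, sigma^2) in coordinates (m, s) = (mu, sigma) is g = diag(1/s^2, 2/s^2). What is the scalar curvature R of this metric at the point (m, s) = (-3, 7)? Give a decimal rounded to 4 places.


The metric has the form g = (A dm^2 + B ds^2)/s^2 with A = 1, B = 2.
Substitute u = sqrt(A/B)*m: g = B*(du^2 + ds^2)/s^2, i.e. B times the
Poincare upper half-plane metric, which has constant Gaussian curvature -1.
Scaling a 2D metric by a constant c divides the Gaussian curvature by c,
so K = -1/B = -1/(2) = -0.5000 everywhere (the point (m, s) = (-3, 7) is irrelevant:
the curvature is constant).
Scalar curvature in dimension 2: R = 2K = -2/(2) = -1.0000.

-1.0000


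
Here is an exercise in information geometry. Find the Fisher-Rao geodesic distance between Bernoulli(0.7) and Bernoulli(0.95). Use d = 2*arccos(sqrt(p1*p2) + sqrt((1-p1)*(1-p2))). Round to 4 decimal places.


Geodesic distance on Bernoulli manifold:
d(p1,p2) = 2*arccos(sqrt(p1*p2) + sqrt((1-p1)*(1-p2))).
sqrt(p1*p2) = sqrt(0.7*0.95) = 0.815475.
sqrt((1-p1)*(1-p2)) = sqrt(0.3*0.05) = 0.122474.
arg = 0.815475 + 0.122474 = 0.93795.
d = 2*arccos(0.93795) = 0.7083

0.7083


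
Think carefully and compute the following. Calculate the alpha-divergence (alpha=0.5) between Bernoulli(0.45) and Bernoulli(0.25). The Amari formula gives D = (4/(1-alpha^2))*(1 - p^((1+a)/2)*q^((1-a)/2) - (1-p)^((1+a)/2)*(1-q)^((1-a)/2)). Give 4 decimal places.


Amari alpha-divergence:
D = (4/(1-alpha^2))*(1 - p^((1+a)/2)*q^((1-a)/2) - (1-p)^((1+a)/2)*(1-q)^((1-a)/2)).
alpha = 0.5, p = 0.45, q = 0.25.
e1 = (1+alpha)/2 = 0.75, e2 = (1-alpha)/2 = 0.25.
t1 = p^e1 * q^e2 = 0.45^0.75 * 0.25^0.25 = 0.388503.
t2 = (1-p)^e1 * (1-q)^e2 = 0.55^0.75 * 0.75^0.25 = 0.594343.
4/(1-alpha^2) = 5.333333.
D = 5.333333*(1 - 0.388503 - 0.594343) = 0.0915

0.0915


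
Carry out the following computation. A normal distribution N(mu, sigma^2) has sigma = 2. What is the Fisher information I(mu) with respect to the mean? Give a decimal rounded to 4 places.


The Fisher information for the mean of a normal distribution is I(mu) = 1/sigma^2.
sigma = 2, so sigma^2 = 4.
I(mu) = 1/4 = 0.2500

0.2500


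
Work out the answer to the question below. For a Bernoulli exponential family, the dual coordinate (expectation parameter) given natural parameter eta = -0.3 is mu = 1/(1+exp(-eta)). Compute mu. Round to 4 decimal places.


Dual coordinate (expectation parameter) for Bernoulli:
mu = 1/(1+exp(-eta)).
eta = -0.3.
exp(-eta) = exp(0.3) = 1.349859.
mu = 1/(1+1.349859) = 0.4256

0.4256


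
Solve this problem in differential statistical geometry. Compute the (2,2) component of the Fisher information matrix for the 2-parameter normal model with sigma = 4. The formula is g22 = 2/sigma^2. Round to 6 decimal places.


For the 2-parameter normal family, the Fisher metric has:
  g11 = 1/sigma^2, g22 = 2/sigma^2.
sigma = 4, sigma^2 = 16.
g22 = 0.125000

0.125000


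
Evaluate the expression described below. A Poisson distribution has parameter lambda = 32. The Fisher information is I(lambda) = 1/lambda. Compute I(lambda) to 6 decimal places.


Fisher information for Poisson: I(lambda) = 1/lambda.
lambda = 32.
I(lambda) = 1/32 = 0.031250

0.031250


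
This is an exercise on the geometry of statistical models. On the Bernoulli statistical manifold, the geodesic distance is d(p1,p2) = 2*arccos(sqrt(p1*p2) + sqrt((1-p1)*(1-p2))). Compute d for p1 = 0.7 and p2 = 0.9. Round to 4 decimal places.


Geodesic distance on Bernoulli manifold:
d(p1,p2) = 2*arccos(sqrt(p1*p2) + sqrt((1-p1)*(1-p2))).
sqrt(p1*p2) = sqrt(0.7*0.9) = 0.793725.
sqrt((1-p1)*(1-p2)) = sqrt(0.3*0.1) = 0.173205.
arg = 0.793725 + 0.173205 = 0.96693.
d = 2*arccos(0.96693) = 0.5158

0.5158


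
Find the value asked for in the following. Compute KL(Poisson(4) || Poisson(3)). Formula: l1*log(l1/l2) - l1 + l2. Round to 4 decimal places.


KL divergence for Poisson:
KL = l1*log(l1/l2) - l1 + l2.
l1 = 4, l2 = 3.
log(4/3) = 0.287682.
l1*log(l1/l2) = 4 * 0.287682 = 1.150728.
KL = 1.150728 - 4 + 3 = 0.1507

0.1507


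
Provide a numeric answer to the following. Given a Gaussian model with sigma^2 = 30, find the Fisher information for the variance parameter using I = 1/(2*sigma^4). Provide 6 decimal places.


Fisher information for variance: I(sigma^2) = 1/(2*sigma^4).
sigma^2 = 30, so sigma^4 = 900.
I = 1/(2*900) = 1/1800 = 0.000556

0.000556


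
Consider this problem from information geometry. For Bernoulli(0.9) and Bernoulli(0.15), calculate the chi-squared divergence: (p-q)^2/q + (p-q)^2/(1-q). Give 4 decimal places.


Chi-squared divergence between Bernoulli distributions:
chi^2 = (p-q)^2/q + (p-q)^2/(1-q).
p = 0.9, q = 0.15, p-q = 0.75.
(p-q)^2 = 0.5625.
term1 = 0.5625/0.15 = 3.75.
term2 = 0.5625/0.85 = 0.661765.
chi^2 = 3.75 + 0.661765 = 4.4118

4.4118


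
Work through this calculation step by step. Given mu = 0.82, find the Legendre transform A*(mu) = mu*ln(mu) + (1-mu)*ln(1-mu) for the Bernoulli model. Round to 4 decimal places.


Legendre transform for Bernoulli:
A*(mu) = mu*log(mu) + (1-mu)*log(1-mu).
mu = 0.82, 1-mu = 0.18.
mu*log(mu) = 0.82*log(0.82) = -0.16273.
(1-mu)*log(1-mu) = 0.18*log(0.18) = -0.308664.
A* = -0.16273 + -0.308664 = -0.4714

-0.4714


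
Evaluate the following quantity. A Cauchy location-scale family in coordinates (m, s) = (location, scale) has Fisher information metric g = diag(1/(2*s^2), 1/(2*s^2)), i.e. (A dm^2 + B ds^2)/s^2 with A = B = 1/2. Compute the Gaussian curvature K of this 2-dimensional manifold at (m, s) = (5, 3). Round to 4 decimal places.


The metric has the form g = (A dm^2 + B ds^2)/s^2 with A = 1/2, B = 1/2.
Substitute u = sqrt(A/B)*m: g = B*(du^2 + ds^2)/s^2, i.e. B times the
Poincare upper half-plane metric, which has constant Gaussian curvature -1.
Scaling a 2D metric by a constant c divides the Gaussian curvature by c,
so K = -1/B = -1/(1/2) = -2.0000 everywhere (the point (m, s) = (5, 3) is irrelevant:
the curvature is constant).
The requested Gaussian curvature is K = -2.0000.

-2.0000


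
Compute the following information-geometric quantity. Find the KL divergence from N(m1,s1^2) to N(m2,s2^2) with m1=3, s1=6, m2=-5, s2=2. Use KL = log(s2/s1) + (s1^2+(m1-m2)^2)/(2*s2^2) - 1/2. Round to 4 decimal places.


KL divergence between normal distributions:
KL = log(s2/s1) + (s1^2 + (m1-m2)^2)/(2*s2^2) - 1/2.
log(2/6) = -1.098612.
(6^2 + (3--5)^2)/(2*2^2) = (36 + 64)/8 = 12.5.
KL = -1.098612 + 12.5 - 0.5 = 10.9014

10.9014


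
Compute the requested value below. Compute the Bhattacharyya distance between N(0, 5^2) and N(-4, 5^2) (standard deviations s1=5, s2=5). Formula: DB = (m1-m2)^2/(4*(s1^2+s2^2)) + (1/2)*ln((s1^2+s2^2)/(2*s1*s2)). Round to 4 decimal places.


Bhattacharyya distance between two Gaussians:
DB = (m1-m2)^2/(4*(s1^2+s2^2)) + (1/2)*ln((s1^2+s2^2)/(2*s1*s2)).
(m1-m2)^2 = (4)^2 = 16.
s1^2+s2^2 = 25 + 25 = 50.
term1 = 16/200 = 0.08.
term2 = 0.5*ln(50/50.0) = 0.0.
DB = 0.08 + 0.0 = 0.0800

0.0800


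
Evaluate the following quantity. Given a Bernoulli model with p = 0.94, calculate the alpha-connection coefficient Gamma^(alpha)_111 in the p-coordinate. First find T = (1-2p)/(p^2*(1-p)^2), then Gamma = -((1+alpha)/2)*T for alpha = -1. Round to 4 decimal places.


Skewness (Amari-Chentsov) tensor: T = (1-2p)/(p^2*(1-p)^2).
p = 0.94, 1-2p = -0.88, p^2 = 0.8836, (1-p)^2 = 0.0036.
T = -0.88/(0.8836 * 0.0036) = -276.646044.
In the p-coordinate, Gamma^(alpha) = Gamma^(0) - (alpha/2)*T with Gamma^(0) = (1/2)*g'(p) = -T/2,
so Gamma^(alpha) = -((1+alpha)/2)*T.
alpha = -1, -(1+alpha)/2 = 0.0.
Gamma = 0.0 * -276.646044 = 0.0000

0.0000


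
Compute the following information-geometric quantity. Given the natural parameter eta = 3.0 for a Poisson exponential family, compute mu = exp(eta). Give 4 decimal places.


Expectation parameter for Poisson exponential family:
mu = exp(eta).
eta = 3.0.
mu = exp(3.0) = 20.0855

20.0855


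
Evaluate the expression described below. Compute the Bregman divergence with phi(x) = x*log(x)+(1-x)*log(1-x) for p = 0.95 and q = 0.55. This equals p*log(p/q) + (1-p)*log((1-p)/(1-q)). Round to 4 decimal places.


Bregman divergence with negative entropy generator:
D = p*log(p/q) + (1-p)*log((1-p)/(1-q)).
p = 0.95, q = 0.55.
p*log(p/q) = 0.95*log(0.95/0.55) = 0.519217.
(1-p)*log((1-p)/(1-q)) = 0.05*log(0.05/0.45) = -0.109861.
D = 0.519217 + -0.109861 = 0.4094

0.4094


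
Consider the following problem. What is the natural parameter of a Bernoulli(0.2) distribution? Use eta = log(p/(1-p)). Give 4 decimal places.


Natural parameter for Bernoulli: eta = log(p/(1-p)).
p = 0.2, 1-p = 0.8.
p/(1-p) = 0.25.
eta = log(0.25) = -1.3863

-1.3863


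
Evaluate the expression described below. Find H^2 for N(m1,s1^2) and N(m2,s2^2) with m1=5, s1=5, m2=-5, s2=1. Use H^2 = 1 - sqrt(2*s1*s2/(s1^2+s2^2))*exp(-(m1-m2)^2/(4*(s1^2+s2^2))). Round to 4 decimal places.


Squared Hellinger distance for Gaussians:
H^2 = 1 - sqrt(2*s1*s2/(s1^2+s2^2)) * exp(-(m1-m2)^2/(4*(s1^2+s2^2))).
s1^2 = 25, s2^2 = 1, s1^2+s2^2 = 26.
sqrt(2*5*1/(26)) = 0.620174.
(m1-m2)^2 = (10)^2 = 100.
exp(-100/(4*26)) = exp(-0.961538) = 0.382304.
H^2 = 1 - 0.620174*0.382304 = 0.7629

0.7629


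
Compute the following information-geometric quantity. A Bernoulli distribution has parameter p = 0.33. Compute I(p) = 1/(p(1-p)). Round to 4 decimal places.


For Bernoulli(p), Fisher information is I(p) = 1/(p*(1-p)).
p = 0.33, 1-p = 0.67.
p*(1-p) = 0.2211.
I(p) = 1/0.2211 = 4.5228

4.5228


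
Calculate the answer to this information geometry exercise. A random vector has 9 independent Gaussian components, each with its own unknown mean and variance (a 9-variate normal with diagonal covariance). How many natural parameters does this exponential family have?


Exponential family dimension calculation:
Each univariate normal has two natural parameters (mu/sigma^2 and -1/(2 sigma^2)).
With 9 independent components, dim = 2 * 9 = 18.

18


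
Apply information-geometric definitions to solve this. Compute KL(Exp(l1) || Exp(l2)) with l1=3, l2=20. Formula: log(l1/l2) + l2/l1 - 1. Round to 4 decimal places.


KL divergence for exponential family:
KL = log(l1/l2) + l2/l1 - 1.
log(3/20) = -1.89712.
20/3 = 6.666667.
KL = -1.89712 + 6.666667 - 1 = 3.7695

3.7695


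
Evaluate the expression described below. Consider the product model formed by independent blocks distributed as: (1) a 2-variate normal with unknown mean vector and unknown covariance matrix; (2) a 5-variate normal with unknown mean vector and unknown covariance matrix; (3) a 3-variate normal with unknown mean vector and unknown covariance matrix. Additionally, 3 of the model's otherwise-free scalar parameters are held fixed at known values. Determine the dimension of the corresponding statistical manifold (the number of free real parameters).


The dimension of a statistical manifold equals the number of free
(independent) real parameters of the model. For a product of independent
blocks the parameter counts add.
- 2-variate normal: 2 (mean) + 2*3/2 = 3 (symmetric covariance) = 5.
- 5-variate normal: 5 (mean) + 5*6/2 = 15 (symmetric covariance) = 20.
- 3-variate normal: 3 (mean) + 3*4/2 = 6 (symmetric covariance) = 9.
Total = 5 + 20 + 9 = 34.
3 parameter(s) fixed at known values: 34 - 3 = 31.
Dimension = 31

31


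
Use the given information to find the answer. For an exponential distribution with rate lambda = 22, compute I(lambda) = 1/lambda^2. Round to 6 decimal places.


Fisher information for exponential: I(lambda) = 1/lambda^2.
lambda = 22, lambda^2 = 484.
I = 1/484 = 0.002066

0.002066


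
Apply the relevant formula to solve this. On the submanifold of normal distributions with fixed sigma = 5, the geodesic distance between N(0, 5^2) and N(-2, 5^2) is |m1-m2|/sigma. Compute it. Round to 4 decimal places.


On the fixed-variance normal subfamily, geodesic distance = |m1-m2|/sigma.
|0 - -2| = 2.
sigma = 5.
d = 2/5 = 0.4000

0.4000


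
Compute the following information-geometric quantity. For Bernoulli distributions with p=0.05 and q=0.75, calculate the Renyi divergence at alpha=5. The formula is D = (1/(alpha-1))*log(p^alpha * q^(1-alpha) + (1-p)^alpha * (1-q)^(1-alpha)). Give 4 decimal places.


Renyi divergence of order alpha between Bernoulli distributions:
D = (1/(alpha-1))*log(p^alpha * q^(1-alpha) + (1-p)^alpha * (1-q)^(1-alpha)).
alpha = 5, p = 0.05, q = 0.75.
p^alpha * q^(1-alpha) = 0.05^5 * 0.75^-4 = 1e-06.
(1-p)^alpha * (1-q)^(1-alpha) = 0.95^5 * 0.25^-4 = 198.08792.
sum = 1e-06 + 198.08792 = 198.087921.
D = (1/4)*log(198.087921) = 1.3222

1.3222


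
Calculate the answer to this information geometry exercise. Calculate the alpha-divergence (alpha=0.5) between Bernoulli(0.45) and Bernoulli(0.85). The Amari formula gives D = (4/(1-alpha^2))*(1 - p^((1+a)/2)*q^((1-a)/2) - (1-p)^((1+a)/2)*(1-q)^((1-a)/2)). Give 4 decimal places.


Amari alpha-divergence:
D = (4/(1-alpha^2))*(1 - p^((1+a)/2)*q^((1-a)/2) - (1-p)^((1+a)/2)*(1-q)^((1-a)/2)).
alpha = 0.5, p = 0.45, q = 0.85.
e1 = (1+alpha)/2 = 0.75, e2 = (1-alpha)/2 = 0.25.
t1 = p^e1 * q^e2 = 0.45^0.75 * 0.85^0.25 = 0.527551.
t2 = (1-p)^e1 * (1-q)^e2 = 0.55^0.75 * 0.15^0.25 = 0.397461.
4/(1-alpha^2) = 5.333333.
D = 5.333333*(1 - 0.527551 - 0.397461) = 0.3999

0.3999


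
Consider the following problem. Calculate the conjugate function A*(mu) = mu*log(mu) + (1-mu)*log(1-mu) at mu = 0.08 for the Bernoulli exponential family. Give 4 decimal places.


Legendre transform for Bernoulli:
A*(mu) = mu*log(mu) + (1-mu)*log(1-mu).
mu = 0.08, 1-mu = 0.92.
mu*log(mu) = 0.08*log(0.08) = -0.202058.
(1-mu)*log(1-mu) = 0.92*log(0.92) = -0.076711.
A* = -0.202058 + -0.076711 = -0.2788

-0.2788


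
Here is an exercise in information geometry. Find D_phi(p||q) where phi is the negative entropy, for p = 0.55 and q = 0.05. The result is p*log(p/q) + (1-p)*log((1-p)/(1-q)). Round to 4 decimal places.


Bregman divergence with negative entropy generator:
D = p*log(p/q) + (1-p)*log((1-p)/(1-q)).
p = 0.55, q = 0.05.
p*log(p/q) = 0.55*log(0.55/0.05) = 1.318842.
(1-p)*log((1-p)/(1-q)) = 0.45*log(0.45/0.95) = -0.336246.
D = 1.318842 + -0.336246 = 0.9826

0.9826


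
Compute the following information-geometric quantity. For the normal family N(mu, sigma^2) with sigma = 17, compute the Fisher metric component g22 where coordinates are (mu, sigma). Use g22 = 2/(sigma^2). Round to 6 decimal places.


For the 2-parameter normal family, the Fisher metric has:
  g11 = 1/sigma^2, g22 = 2/sigma^2.
sigma = 17, sigma^2 = 289.
g22 = 0.006920

0.006920


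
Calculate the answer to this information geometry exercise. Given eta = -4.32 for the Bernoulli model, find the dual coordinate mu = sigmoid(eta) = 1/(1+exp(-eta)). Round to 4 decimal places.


Dual coordinate (expectation parameter) for Bernoulli:
mu = 1/(1+exp(-eta)).
eta = -4.32.
exp(-eta) = exp(4.32) = 75.188628.
mu = 1/(1+75.188628) = 0.0131

0.0131


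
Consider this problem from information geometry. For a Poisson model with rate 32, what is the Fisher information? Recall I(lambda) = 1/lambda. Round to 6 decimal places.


Fisher information for Poisson: I(lambda) = 1/lambda.
lambda = 32.
I(lambda) = 1/32 = 0.031250

0.031250


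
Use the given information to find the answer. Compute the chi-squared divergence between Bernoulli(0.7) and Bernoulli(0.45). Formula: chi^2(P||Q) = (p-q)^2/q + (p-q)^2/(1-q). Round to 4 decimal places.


Chi-squared divergence between Bernoulli distributions:
chi^2 = (p-q)^2/q + (p-q)^2/(1-q).
p = 0.7, q = 0.45, p-q = 0.25.
(p-q)^2 = 0.0625.
term1 = 0.0625/0.45 = 0.138889.
term2 = 0.0625/0.55 = 0.113636.
chi^2 = 0.138889 + 0.113636 = 0.2525

0.2525


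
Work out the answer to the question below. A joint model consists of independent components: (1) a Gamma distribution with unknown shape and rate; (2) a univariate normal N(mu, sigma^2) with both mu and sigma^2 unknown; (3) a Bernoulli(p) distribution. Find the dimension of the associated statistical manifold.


The dimension of a statistical manifold equals the number of free
(independent) real parameters of the model. For a product of independent
blocks the parameter counts add.
- Gamma (shape, rate): 2.
- normal (mu, sigma^2): 2.
- Bernoulli (p): 1.
Total = 2 + 2 + 1 = 5.
Dimension = 5

5


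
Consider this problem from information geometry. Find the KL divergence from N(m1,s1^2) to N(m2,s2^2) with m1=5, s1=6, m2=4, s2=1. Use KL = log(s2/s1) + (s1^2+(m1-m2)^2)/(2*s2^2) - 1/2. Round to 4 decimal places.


KL divergence between normal distributions:
KL = log(s2/s1) + (s1^2 + (m1-m2)^2)/(2*s2^2) - 1/2.
log(1/6) = -1.791759.
(6^2 + (5-4)^2)/(2*1^2) = (36 + 1)/2 = 18.5.
KL = -1.791759 + 18.5 - 0.5 = 16.2082

16.2082


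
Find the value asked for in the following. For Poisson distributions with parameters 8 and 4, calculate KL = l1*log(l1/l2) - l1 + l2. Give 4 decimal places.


KL divergence for Poisson:
KL = l1*log(l1/l2) - l1 + l2.
l1 = 8, l2 = 4.
log(8/4) = 0.693147.
l1*log(l1/l2) = 8 * 0.693147 = 5.545177.
KL = 5.545177 - 8 + 4 = 1.5452

1.5452


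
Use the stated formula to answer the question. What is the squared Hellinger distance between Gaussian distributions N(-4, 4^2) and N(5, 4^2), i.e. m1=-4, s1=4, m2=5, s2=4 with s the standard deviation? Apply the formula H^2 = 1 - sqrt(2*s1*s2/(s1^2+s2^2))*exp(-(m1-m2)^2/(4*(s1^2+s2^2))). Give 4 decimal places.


Squared Hellinger distance for Gaussians:
H^2 = 1 - sqrt(2*s1*s2/(s1^2+s2^2)) * exp(-(m1-m2)^2/(4*(s1^2+s2^2))).
s1^2 = 16, s2^2 = 16, s1^2+s2^2 = 32.
sqrt(2*4*4/(32)) = 1.0.
(m1-m2)^2 = (-9)^2 = 81.
exp(-81/(4*32)) = exp(-0.632812) = 0.531096.
H^2 = 1 - 1.0*0.531096 = 0.4689

0.4689


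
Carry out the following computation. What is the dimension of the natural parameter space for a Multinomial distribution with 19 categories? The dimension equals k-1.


Exponential family dimension calculation:
For Multinomial with k=19 categories, dim = k-1 = 18.

18


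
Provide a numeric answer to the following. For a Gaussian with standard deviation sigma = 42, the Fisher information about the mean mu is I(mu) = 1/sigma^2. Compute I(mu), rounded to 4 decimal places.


The Fisher information for the mean of a normal distribution is I(mu) = 1/sigma^2.
sigma = 42, so sigma^2 = 1764.
I(mu) = 1/1764 = 0.0006

0.0006


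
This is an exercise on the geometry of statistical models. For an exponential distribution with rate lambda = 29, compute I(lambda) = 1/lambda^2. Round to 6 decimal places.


Fisher information for exponential: I(lambda) = 1/lambda^2.
lambda = 29, lambda^2 = 841.
I = 1/841 = 0.001189

0.001189


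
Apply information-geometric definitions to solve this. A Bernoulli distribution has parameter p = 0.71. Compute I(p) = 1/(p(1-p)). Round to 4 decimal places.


For Bernoulli(p), Fisher information is I(p) = 1/(p*(1-p)).
p = 0.71, 1-p = 0.29.
p*(1-p) = 0.2059.
I(p) = 1/0.2059 = 4.8567

4.8567


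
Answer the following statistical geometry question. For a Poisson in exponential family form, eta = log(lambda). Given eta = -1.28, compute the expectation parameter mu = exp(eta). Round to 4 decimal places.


Expectation parameter for Poisson exponential family:
mu = exp(eta).
eta = -1.28.
mu = exp(-1.28) = 0.2780

0.2780


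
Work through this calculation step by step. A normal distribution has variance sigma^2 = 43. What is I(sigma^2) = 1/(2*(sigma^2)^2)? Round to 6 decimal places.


Fisher information for variance: I(sigma^2) = 1/(2*sigma^4).
sigma^2 = 43, so sigma^4 = 1849.
I = 1/(2*1849) = 1/3698 = 0.000270

0.000270


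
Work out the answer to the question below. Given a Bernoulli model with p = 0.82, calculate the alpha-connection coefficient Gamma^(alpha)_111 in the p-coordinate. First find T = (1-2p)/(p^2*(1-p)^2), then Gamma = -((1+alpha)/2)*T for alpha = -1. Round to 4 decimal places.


Skewness (Amari-Chentsov) tensor: T = (1-2p)/(p^2*(1-p)^2).
p = 0.82, 1-2p = -0.64, p^2 = 0.6724, (1-p)^2 = 0.0324.
T = -0.64/(0.6724 * 0.0324) = -29.376988.
In the p-coordinate, Gamma^(alpha) = Gamma^(0) - (alpha/2)*T with Gamma^(0) = (1/2)*g'(p) = -T/2,
so Gamma^(alpha) = -((1+alpha)/2)*T.
alpha = -1, -(1+alpha)/2 = 0.0.
Gamma = 0.0 * -29.376988 = 0.0000

0.0000
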